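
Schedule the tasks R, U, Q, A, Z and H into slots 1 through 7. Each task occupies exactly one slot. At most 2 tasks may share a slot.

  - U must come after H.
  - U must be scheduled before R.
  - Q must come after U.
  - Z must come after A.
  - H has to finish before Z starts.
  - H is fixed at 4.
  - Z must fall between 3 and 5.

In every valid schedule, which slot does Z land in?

5

Z is available from 3; precedence pushes Z to at least 5; Z's own window allows nothing later than 5.
So Z is pinned to 5.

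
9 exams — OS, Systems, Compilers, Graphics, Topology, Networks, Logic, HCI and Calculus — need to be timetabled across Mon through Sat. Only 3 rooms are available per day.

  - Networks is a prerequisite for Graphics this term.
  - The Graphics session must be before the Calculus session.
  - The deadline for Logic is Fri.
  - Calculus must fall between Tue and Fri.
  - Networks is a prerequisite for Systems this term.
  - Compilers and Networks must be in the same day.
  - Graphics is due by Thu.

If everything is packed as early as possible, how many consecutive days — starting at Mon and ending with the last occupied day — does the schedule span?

3

The precedence chain requires at least 3 distinct days.
With at most 3 per day and 9 exams, at least 3 days are needed.
3 works (last occupied day: Wed): for example Networks in Mon, Systems in Tue, Logic in Wed, HCI in Wed, Compilers in Mon, OS in Mon, Graphics in Tue, Topology in Tue, Calculus in Wed.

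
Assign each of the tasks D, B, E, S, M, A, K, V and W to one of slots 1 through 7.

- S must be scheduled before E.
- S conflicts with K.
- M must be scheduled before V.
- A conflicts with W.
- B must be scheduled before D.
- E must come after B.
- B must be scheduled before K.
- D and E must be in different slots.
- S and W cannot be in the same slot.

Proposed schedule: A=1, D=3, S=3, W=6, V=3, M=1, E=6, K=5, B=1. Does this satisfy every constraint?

S and W cannot be in the same slot — holds.
A conflicts with W — holds.
M must be scheduled before V — holds.
B must be scheduled before K — holds.
S must be scheduled before E — holds.
D and E must be in different slots — holds.
B must be scheduled before D — holds.
E must come after B — holds.
S conflicts with K — holds.

Yes, all constraints hold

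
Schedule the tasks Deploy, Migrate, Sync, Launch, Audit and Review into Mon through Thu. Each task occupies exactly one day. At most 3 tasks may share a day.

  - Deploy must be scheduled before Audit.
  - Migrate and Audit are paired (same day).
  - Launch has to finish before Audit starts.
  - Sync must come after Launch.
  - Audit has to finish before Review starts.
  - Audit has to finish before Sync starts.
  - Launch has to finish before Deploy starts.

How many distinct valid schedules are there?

1

Enumerating: Review in Thu, Migrate in Wed, Audit in Wed, Launch in Mon, Deploy in Tue, Sync in Thu.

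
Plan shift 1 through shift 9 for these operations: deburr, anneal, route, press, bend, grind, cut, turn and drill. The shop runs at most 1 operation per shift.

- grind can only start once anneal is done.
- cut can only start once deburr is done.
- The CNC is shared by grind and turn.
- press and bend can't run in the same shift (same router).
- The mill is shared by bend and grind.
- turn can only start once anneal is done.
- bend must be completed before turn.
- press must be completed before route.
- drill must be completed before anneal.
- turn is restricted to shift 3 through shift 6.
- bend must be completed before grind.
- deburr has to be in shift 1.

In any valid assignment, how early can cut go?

shift 2

Precedence pushes cut to at least shift 2.
cut at shift 2 is achievable: turn=shift 6, anneal=shift 4, deburr=shift 1, drill=shift 3, grind=shift 7, bend=shift 5, press=shift 8, cut=shift 2, route=shift 9.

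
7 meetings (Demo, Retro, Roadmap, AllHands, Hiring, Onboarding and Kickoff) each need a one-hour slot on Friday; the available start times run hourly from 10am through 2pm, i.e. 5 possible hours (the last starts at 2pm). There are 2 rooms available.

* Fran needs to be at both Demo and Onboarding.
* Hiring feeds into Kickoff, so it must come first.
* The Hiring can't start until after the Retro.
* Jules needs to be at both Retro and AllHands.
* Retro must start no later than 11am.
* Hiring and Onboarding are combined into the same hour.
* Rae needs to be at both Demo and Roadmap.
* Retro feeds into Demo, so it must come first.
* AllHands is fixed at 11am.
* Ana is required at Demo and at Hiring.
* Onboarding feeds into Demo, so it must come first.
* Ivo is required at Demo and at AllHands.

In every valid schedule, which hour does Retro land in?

10am

Retro's window is 10am–11am.
AllHands is fixed at 11am, and Retro can't share a hour with AllHands.
So Retro must be 10am.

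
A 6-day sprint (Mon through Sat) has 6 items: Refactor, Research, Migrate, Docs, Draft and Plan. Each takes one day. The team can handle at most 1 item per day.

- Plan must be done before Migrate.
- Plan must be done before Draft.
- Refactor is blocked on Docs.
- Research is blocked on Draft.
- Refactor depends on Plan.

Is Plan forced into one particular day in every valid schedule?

No

Plan can be Mon (e.g. Docs=Tue; Refactor=Wed; Migrate=Sat; Research=Fri; Plan=Mon; Draft=Thu) or Tue (e.g. Draft -> Thu; Research -> Fri; Refactor -> Wed; Migrate -> Sat; Docs -> Mon; Plan -> Tue).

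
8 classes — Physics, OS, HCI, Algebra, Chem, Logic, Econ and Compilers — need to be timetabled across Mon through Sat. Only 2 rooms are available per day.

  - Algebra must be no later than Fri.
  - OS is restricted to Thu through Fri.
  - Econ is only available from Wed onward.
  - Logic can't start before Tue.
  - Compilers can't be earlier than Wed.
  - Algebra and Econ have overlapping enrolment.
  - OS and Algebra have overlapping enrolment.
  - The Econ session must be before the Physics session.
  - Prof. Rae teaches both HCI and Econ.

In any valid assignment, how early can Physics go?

Precedence pushes Physics to at least Thu.
Physics at Thu is achievable: Chem=Tue, Econ=Wed, Logic=Tue, HCI=Mon, Compilers=Wed, OS=Thu, Algebra=Mon, Physics=Thu.

Thu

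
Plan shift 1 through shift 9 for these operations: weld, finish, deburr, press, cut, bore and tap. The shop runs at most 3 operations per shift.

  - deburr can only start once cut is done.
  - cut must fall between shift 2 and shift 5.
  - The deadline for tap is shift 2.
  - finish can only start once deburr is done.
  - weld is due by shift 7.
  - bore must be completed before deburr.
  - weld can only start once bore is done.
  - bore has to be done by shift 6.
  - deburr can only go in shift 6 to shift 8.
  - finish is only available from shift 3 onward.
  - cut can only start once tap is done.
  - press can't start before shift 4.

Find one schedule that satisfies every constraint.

tap in shift 1, weld in shift 2, press in shift 4, finish in shift 7, bore in shift 1, deburr in shift 6, cut in shift 2

Checking: bore(shift 1) before deburr(shift 6); tap(shift 1) before cut(shift 2); cut(shift 2) before deburr(shift 6); bore(shift 1) before weld(shift 2); deburr(shift 6) before finish(shift 7); deburr=shift 6 in [shift 6,shift 8]; weld=shift 2 in [shift 1,shift 7]; press=shift 4 in [shift 4,shift 9]; finish=shift 7 in [shift 3,shift 9]; cut=shift 2 in [shift 2,shift 5]; tap=shift 1 in [shift 1,shift 2]; bore=shift 1 in [shift 1,shift 6]; max 2 per shift (cap 3).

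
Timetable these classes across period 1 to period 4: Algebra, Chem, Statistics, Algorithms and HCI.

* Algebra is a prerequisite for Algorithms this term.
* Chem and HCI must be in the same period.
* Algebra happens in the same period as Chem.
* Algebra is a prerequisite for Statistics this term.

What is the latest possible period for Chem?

Chem must be in the same period as Algebra, which can't be after period 3, so Chem is at most period 3.
Chem at period 3 is achievable: Algorithms in period 4, Algebra in period 3, Chem in period 3, Statistics in period 4, HCI in period 3.

period 3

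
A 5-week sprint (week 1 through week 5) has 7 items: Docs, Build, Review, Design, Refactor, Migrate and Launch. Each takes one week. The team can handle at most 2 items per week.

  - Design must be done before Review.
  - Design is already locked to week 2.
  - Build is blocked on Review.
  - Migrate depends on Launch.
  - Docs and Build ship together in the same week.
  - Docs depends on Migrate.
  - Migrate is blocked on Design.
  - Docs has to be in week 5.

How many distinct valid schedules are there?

Splitting on Review: it can be week 3 (15), week 4 (15). Listing each branch's schedules as (Docs, Build, Design, Refactor, Migrate, Launch) by week number:
Review=week 3: (5,5,2,1,3,1) (5,5,2,1,3,2) (5,5,2,1,4,1) (5,5,2,1,4,2) (5,5,2,1,4,3) (5,5,2,2,3,1) (5,5,2,2,4,1) (5,5,2,2,4,3) (5,5,2,3,4,1) (5,5,2,3,4,2) (5,5,2,4,3,1) (5,5,2,4,3,2) (5,5,2,4,4,1) (5,5,2,4,4,2) (5,5,2,4,4,3) — 15.
Review=week 4: (5,5,2,1,3,1) (5,5,2,1,3,2) (5,5,2,1,4,1) (5,5,2,1,4,2) (5,5,2,1,4,3) (5,5,2,2,3,1) (5,5,2,2,4,1) (5,5,2,2,4,3) (5,5,2,3,3,1) (5,5,2,3,3,2) (5,5,2,3,4,1) (5,5,2,3,4,2) (5,5,2,3,4,3) (5,5,2,4,3,1) (5,5,2,4,3,2) — 15.
Summing: 15 + 15 = 30.

30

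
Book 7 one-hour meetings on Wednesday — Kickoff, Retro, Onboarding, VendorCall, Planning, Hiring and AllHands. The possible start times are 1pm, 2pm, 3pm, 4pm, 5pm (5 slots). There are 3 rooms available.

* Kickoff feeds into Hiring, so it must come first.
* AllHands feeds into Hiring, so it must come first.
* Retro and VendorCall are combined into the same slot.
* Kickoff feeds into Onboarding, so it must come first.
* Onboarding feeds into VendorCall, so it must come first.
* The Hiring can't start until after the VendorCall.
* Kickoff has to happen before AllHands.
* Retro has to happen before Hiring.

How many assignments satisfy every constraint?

Splitting on Kickoff: it can be 1pm (51), 2pm (9). Listing each branch's schedules as (Retro, Onboarding, VendorCall, Planning, Hiring, AllHands):
Kickoff=1pm: (3pm,2pm,3pm,1pm,4pm,2pm) (3pm,2pm,3pm,1pm,4pm,3pm) (3pm,2pm,3pm,1pm,5pm,2pm) (3pm,2pm,3pm,1pm,5pm,3pm) (3pm,2pm,3pm,1pm,5pm,4pm) (3pm,2pm,3pm,2pm,4pm,2pm) (3pm,2pm,3pm,2pm,4pm,3pm) (3pm,2pm,3pm,2pm,5pm,2pm) (3pm,2pm,3pm,2pm,5pm,3pm) (3pm,2pm,3pm,2pm,5pm,4pm) (3pm,2pm,3pm,3pm,4pm,2pm) (3pm,2pm,3pm,3pm,5pm,2pm) (3pm,2pm,3pm,3pm,5pm,4pm) (3pm,2pm,3pm,4pm,4pm,2pm) (3pm,2pm,3pm,4pm,4pm,3pm) (3pm,2pm,3pm,4pm,5pm,2pm) (3pm,2pm,3pm,4pm,5pm,3pm) (3pm,2pm,3pm,4pm,5pm,4pm) (3pm,2pm,3pm,5pm,4pm,2pm) (3pm,2pm,3pm,5pm,4pm,3pm) (3pm,2pm,3pm,5pm,5pm,2pm) (3pm,2pm,3pm,5pm,5pm,3pm) (3pm,2pm,3pm,5pm,5pm,4pm) (4pm,2pm,4pm,1pm,5pm,2pm) (4pm,2pm,4pm,1pm,5pm,3pm) (4pm,2pm,4pm,1pm,5pm,4pm) (4pm,2pm,4pm,2pm,5pm,2pm) (4pm,2pm,4pm,2pm,5pm,3pm) (4pm,2pm,4pm,2pm,5pm,4pm) (4pm,2pm,4pm,3pm,5pm,2pm) (4pm,2pm,4pm,3pm,5pm,3pm) (4pm,2pm,4pm,3pm,5pm,4pm) (4pm,2pm,4pm,4pm,5pm,2pm) (4pm,2pm,4pm,4pm,5pm,3pm) (4pm,2pm,4pm,5pm,5pm,2pm) (4pm,2pm,4pm,5pm,5pm,3pm) (4pm,2pm,4pm,5pm,5pm,4pm) (4pm,3pm,4pm,1pm,5pm,2pm) (4pm,3pm,4pm,1pm,5pm,3pm) (4pm,3pm,4pm,1pm,5pm,4pm) (4pm,3pm,4pm,2pm,5pm,2pm) (4pm,3pm,4pm,2pm,5pm,3pm) (4pm,3pm,4pm,2pm,5pm,4pm) (4pm,3pm,4pm,3pm,5pm,2pm) (4pm,3pm,4pm,3pm,5pm,3pm) (4pm,3pm,4pm,3pm,5pm,4pm) (4pm,3pm,4pm,4pm,5pm,2pm) (4pm,3pm,4pm,4pm,5pm,3pm) (4pm,3pm,4pm,5pm,5pm,2pm) (4pm,3pm,4pm,5pm,5pm,3pm) (4pm,3pm,4pm,5pm,5pm,4pm) — 51.
Kickoff=2pm: (4pm,3pm,4pm,1pm,5pm,3pm) (4pm,3pm,4pm,1pm,5pm,4pm) (4pm,3pm,4pm,2pm,5pm,3pm) (4pm,3pm,4pm,2pm,5pm,4pm) (4pm,3pm,4pm,3pm,5pm,3pm) (4pm,3pm,4pm,3pm,5pm,4pm) (4pm,3pm,4pm,4pm,5pm,3pm) (4pm,3pm,4pm,5pm,5pm,3pm) (4pm,3pm,4pm,5pm,5pm,4pm) — 9.
Summing: 51 + 9 = 60.

60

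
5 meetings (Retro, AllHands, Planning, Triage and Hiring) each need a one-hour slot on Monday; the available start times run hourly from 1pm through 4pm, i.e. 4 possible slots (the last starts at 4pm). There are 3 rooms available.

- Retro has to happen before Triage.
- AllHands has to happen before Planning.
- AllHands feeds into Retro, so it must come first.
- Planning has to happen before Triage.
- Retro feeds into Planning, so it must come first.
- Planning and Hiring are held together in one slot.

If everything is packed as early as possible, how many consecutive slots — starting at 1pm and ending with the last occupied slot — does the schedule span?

4

The precedence chain requires at least 4 distinct slots.
With at most 3 per slot and 5 meetings, at least 2 slots are needed.
4 works (last occupied slot: 4pm): for example Planning in 3pm, Hiring in 3pm, Triage in 4pm, Retro in 2pm, AllHands in 1pm.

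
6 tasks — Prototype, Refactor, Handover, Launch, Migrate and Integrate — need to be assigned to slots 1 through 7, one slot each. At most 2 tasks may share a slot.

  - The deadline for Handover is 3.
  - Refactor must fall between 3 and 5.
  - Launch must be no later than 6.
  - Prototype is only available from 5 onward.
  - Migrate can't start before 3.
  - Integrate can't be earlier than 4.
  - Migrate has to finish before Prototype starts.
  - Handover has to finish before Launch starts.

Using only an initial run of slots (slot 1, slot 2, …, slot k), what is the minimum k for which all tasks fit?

5 slots

The precedence chain requires at least 2 distinct slots.
With at most 2 per slot and 6 tasks, at least 3 slots are needed.
Prototype can't be placed before 5, so the schedule must run through at least slot 5.
5 works (last occupied slot: 5): for example Migrate=3; Launch=2; Prototype=5; Refactor=3; Integrate=4; Handover=1.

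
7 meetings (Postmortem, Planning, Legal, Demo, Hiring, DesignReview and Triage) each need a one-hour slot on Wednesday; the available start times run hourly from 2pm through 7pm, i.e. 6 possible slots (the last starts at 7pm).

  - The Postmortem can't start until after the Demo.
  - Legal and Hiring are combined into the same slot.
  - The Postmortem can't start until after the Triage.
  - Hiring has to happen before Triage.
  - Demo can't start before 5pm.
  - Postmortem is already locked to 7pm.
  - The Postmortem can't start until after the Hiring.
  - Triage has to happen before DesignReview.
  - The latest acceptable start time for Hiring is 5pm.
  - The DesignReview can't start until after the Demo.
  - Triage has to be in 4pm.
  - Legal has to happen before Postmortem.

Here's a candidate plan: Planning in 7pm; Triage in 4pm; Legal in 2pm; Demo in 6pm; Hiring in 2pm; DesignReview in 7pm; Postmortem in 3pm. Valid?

No — it violates: Postmortem is already locked to 7pm

Legal has to happen before Postmortem — holds.
Triage has to be in 4pm — holds.
Legal and Hiring are combined into the same slot — holds.
The latest acceptable start time for Hiring is 5pm — holds.
Triage has to happen before DesignReview — holds.
The Postmortem can't start until after the Demo — violated.
Hiring has to happen before Triage — holds.
The Postmortem can't start until after the Triage — violated.
Postmortem is already locked to 7pm — violated.
Demo can't start before 5pm — holds.
The Postmortem can't start until after the Hiring — holds.
The DesignReview can't start until after the Demo — holds.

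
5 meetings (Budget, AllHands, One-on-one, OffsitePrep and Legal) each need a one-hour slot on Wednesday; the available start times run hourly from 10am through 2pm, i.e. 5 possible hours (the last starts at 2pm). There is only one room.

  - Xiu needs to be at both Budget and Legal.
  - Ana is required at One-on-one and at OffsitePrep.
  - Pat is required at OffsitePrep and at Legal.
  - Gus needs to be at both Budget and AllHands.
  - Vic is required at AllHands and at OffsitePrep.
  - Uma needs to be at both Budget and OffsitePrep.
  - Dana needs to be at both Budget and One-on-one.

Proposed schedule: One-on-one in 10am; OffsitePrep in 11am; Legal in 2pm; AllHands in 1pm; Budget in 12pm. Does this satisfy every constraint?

Uma needs to be at both Budget and OffsitePrep — holds.
Vic is required at AllHands and at OffsitePrep — holds.
There is only one room — holds.
Dana needs to be at both Budget and One-on-one — holds.
Gus needs to be at both Budget and AllHands — holds.
Ana is required at One-on-one and at OffsitePrep — holds.
Pat is required at OffsitePrep and at Legal — holds.
Xiu needs to be at both Budget and Legal — holds.

Yes, all constraints hold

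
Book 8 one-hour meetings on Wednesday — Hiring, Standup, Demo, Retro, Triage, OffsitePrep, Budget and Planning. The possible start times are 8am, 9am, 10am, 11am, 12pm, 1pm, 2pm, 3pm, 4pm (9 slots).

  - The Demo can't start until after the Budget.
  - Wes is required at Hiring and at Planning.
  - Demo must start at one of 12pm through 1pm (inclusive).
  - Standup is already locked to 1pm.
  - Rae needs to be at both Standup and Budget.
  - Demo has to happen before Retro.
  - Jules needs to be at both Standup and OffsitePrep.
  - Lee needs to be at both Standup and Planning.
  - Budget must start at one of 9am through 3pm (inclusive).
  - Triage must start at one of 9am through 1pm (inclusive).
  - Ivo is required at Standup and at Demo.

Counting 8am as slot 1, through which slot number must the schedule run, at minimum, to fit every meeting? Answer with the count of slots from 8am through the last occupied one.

The precedence chain requires at least 3 distinct slots.
Standup can't be placed before 1pm — that is slot 6 counting from 8am — so the schedule must run through at least 6 slots.
6 works (last occupied slot: 1pm): for example Planning=9am, Triage=9am, Demo=12pm, OffsitePrep=8am, Budget=9am, Standup=1pm, Hiring=8am, Retro=1pm.

6 slots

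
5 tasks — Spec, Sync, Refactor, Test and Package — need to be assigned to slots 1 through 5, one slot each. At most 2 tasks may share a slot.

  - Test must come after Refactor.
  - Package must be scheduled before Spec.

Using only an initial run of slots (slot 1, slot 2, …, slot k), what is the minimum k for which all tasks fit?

3

The precedence chain requires at least 2 distinct slots.
With at most 2 per slot and 5 tasks, at least 3 slots are needed.
3 works (last occupied slot: 3): for example Test=2; Sync=3; Spec=2; Refactor=1; Package=1.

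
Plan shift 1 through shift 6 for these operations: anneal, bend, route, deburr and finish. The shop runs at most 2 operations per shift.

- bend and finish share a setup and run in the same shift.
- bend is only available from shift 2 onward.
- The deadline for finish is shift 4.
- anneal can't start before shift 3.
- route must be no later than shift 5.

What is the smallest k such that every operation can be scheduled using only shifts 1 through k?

With at most 2 per shift and 5 operations, at least 3 shifts are needed.
anneal can't be placed before shift 3, so the schedule must run through at least shift 3.
3 works (last occupied shift: shift 3): for example deburr -> shift 1; route -> shift 1; bend -> shift 2; anneal -> shift 3; finish -> shift 2.

3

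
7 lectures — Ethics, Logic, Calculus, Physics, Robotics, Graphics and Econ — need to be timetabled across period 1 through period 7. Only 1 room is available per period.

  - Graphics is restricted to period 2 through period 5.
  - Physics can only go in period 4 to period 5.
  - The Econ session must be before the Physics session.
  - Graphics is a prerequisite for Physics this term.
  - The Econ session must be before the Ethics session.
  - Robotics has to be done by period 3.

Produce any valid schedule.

Physics in period 4; Graphics in period 2; Econ in period 3; Logic in period 6; Ethics in period 5; Robotics in period 1; Calculus in period 7

Checking: Econ(period 3) before Physics(period 4); Graphics(period 2) before Physics(period 4); Econ(period 3) before Ethics(period 5); Robotics=period 1 in [period 1,period 3]; Graphics=period 2 in [period 2,period 5]; Physics=period 4 in [period 4,period 5]; max 1 per period (cap 1).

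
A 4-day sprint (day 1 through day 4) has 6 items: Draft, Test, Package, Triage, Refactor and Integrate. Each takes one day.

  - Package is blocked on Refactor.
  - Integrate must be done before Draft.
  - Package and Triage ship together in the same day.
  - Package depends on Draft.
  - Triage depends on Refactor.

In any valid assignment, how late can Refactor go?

day 3

Downstream work caps Refactor at day 3.
Refactor at day 3 is achievable: Test in day 1; Triage in day 4; Package in day 4; Refactor in day 3; Integrate in day 1; Draft in day 2.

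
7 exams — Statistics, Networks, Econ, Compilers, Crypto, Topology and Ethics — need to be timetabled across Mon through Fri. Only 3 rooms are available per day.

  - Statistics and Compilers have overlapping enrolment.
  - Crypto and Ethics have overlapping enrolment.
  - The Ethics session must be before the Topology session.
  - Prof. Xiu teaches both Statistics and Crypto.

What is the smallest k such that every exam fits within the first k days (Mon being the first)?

3 days

The precedence chain requires at least 2 distinct days.
With at most 3 per day and 7 exams, at least 3 days are needed.
3 works (last occupied day: Wed): for example Networks -> Mon, Ethics -> Mon, Econ -> Tue, Compilers -> Tue, Statistics -> Mon, Topology -> Tue, Crypto -> Wed.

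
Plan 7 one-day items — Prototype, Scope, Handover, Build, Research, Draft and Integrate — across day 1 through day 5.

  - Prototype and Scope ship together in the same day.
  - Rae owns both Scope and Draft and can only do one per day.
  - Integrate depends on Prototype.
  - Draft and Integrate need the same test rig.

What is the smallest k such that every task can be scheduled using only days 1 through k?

3 days

The precedence chain requires at least 2 distinct days.
Could 2 days be enough, i.e. nothing placed later than day 2? No: Integrate must come after Prototype (at day 1 or later) → {day 2}; Prototype must come before Integrate (at day 2 or earlier) → {day 1}; Scope must be in the same day as Prototype (in {day 1}) → {day 1}; Draft can't share with Integrate (day 2) → {day 1}; Draft can't share with Scope (day 1) → nothing is left.
So 2 days is not enough.
3 works (last occupied day: day 3): for example Research=day 1; Build=day 1; Handover=day 1; Prototype=day 1; Scope=day 1; Integrate=day 2; Draft=day 3.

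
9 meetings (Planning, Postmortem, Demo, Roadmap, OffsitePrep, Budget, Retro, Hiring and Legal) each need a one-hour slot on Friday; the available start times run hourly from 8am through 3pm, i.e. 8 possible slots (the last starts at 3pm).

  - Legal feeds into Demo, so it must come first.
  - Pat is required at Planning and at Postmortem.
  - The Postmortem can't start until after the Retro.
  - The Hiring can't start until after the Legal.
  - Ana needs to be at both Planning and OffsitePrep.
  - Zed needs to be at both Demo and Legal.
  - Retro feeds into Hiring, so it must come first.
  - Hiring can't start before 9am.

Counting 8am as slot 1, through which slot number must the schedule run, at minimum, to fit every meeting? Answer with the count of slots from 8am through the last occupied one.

2 slots

The precedence chain requires at least 2 distinct slots.
2 works (last occupied slot: 9am): for example OffsitePrep -> 9am, Legal -> 8am, Planning -> 8am, Roadmap -> 8am, Budget -> 8am, Retro -> 8am, Postmortem -> 9am, Demo -> 9am, Hiring -> 9am.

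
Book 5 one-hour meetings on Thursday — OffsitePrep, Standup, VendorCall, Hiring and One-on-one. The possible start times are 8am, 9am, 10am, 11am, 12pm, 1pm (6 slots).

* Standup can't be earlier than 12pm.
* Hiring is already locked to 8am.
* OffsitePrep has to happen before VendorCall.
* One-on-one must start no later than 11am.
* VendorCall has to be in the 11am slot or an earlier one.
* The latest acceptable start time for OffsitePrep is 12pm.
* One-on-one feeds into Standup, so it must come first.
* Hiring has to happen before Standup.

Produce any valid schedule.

Standup -> 12pm; Hiring -> 8am; OffsitePrep -> 8am; One-on-one -> 8am; VendorCall -> 9am

Checking: Hiring(8am) before Standup(12pm); OffsitePrep(8am) before VendorCall(9am); One-on-one(8am) before Standup(12pm); One-on-one=8am in [8am,11am]; Hiring=8am in [8am,8am]; VendorCall=9am in [8am,11am]; Standup=12pm in [12pm,1pm]; OffsitePrep=8am in [8am,12pm].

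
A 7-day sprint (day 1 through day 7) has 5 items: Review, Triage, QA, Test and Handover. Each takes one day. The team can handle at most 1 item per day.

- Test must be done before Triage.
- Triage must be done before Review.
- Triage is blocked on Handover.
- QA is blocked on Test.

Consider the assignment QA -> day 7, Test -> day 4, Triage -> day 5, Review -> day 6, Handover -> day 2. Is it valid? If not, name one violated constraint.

Triage is blocked on Handover — holds.
Triage must be done before Review — holds.
The team can handle at most 1 item per day — holds.
QA is blocked on Test — holds.
Test must be done before Triage — holds.

Valid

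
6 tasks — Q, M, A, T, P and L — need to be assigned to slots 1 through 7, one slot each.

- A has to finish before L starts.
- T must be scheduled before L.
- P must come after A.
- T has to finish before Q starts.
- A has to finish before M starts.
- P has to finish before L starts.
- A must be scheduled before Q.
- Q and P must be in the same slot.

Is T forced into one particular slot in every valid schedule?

T can be 1 (e.g. Q -> 2, P -> 2, T -> 1, L -> 3, M -> 2, A -> 1) or 2 (e.g. Q -> 3, A -> 1, T -> 2, M -> 2, P -> 3, L -> 4).

No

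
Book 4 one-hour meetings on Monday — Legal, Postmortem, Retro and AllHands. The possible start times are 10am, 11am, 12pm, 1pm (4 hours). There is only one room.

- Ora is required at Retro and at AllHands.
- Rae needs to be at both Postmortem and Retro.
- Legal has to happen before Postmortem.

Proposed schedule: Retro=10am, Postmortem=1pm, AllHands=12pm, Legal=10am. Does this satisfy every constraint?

No — it violates: There is only one room

Rae needs to be at both Postmortem and Retro — holds.
Legal has to happen before Postmortem — holds.
Ora is required at Retro and at AllHands — holds.
There is only one room — violated.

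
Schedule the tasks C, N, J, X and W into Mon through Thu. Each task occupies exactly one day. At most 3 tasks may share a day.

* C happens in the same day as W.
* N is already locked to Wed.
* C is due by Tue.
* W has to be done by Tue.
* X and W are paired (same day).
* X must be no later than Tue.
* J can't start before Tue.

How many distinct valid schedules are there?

Splitting on C: it can be Mon (3), Tue (2). Listing each branch's schedules as (N, J, X, W):
C=Mon: (Wed,Tue,Mon,Mon) (Wed,Wed,Mon,Mon) (Wed,Thu,Mon,Mon) — 3.
C=Tue: (Wed,Wed,Tue,Tue) (Wed,Thu,Tue,Tue) — 2.
Summing: 3 + 2 = 5.

5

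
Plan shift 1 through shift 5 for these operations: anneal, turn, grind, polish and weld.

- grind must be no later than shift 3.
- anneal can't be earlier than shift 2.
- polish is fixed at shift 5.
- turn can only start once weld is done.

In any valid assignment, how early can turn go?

shift 2

Precedence pushes turn to at least shift 2.
turn at shift 2 is achievable: grind=shift 1, turn=shift 2, anneal=shift 2, polish=shift 5, weld=shift 1.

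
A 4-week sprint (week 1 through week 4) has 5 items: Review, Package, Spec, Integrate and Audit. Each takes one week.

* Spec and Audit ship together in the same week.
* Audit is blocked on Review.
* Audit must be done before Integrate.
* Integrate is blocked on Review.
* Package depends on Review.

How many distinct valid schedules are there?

Splitting on Review: it can be week 1 (9), week 2 (2). Listing each branch's schedules as (Package, Spec, Integrate, Audit) by week number:
Review=week 1: (2,2,3,2) (2,2,4,2) (2,3,4,3) (3,2,3,2) (3,2,4,2) (3,3,4,3) (4,2,3,2) (4,2,4,2) (4,3,4,3) — 9.
Review=week 2: (3,3,4,3) (4,3,4,3) — 2.
Summing: 9 + 2 = 11.

11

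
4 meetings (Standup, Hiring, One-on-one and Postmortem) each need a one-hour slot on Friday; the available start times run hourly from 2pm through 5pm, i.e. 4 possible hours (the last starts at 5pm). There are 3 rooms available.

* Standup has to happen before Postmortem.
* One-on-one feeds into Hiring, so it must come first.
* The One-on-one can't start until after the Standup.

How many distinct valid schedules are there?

11

Splitting on Standup: it can be 2pm (9), 3pm (2). Listing each branch's schedules as (Hiring, One-on-one, Postmortem):
Standup=2pm: (4pm,3pm,3pm) (4pm,3pm,4pm) (4pm,3pm,5pm) (5pm,3pm,3pm) (5pm,3pm,4pm) (5pm,3pm,5pm) (5pm,4pm,3pm) (5pm,4pm,4pm) (5pm,4pm,5pm) — 9.
Standup=3pm: (5pm,4pm,4pm) (5pm,4pm,5pm) — 2.
Summing: 9 + 2 = 11.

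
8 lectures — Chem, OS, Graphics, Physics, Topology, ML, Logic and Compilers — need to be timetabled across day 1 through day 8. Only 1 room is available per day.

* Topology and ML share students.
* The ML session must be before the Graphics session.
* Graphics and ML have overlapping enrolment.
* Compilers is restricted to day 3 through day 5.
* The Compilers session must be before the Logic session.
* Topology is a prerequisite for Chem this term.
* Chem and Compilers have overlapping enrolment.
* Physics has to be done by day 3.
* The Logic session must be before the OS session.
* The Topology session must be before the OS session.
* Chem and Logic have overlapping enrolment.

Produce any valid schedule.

Logic in day 4, ML in day 7, Compilers in day 3, Chem in day 6, Physics in day 1, OS in day 5, Topology in day 2, Graphics in day 8

Checking: Compilers(day 3) before Logic(day 4); Logic(day 4) before OS(day 5); Topology(day 2) before Chem(day 6); ML(day 7) before Graphics(day 8); Topology(day 2) before OS(day 5); Chem(day 6) != Compilers(day 3); Topology(day 2) != ML(day 7); Chem(day 6) != Logic(day 4); Graphics(day 8) != ML(day 7); Physics=day 1 in [day 1,day 3]; Compilers=day 3 in [day 3,day 5]; max 1 per day (cap 1).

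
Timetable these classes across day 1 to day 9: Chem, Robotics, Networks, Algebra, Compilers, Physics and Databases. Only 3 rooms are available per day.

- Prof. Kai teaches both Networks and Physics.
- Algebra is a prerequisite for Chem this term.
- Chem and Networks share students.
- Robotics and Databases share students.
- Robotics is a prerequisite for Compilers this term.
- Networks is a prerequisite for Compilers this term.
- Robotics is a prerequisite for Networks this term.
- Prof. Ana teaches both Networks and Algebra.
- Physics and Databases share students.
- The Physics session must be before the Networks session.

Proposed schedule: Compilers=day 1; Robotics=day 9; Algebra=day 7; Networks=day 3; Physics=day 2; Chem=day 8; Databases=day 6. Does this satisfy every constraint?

No — it violates: Robotics is a prerequisite for Compilers this term

Robotics is a prerequisite for Compilers this term — violated.
Networks is a prerequisite for Compilers this term — violated.
Only 3 rooms are available per day — holds.
Physics and Databases share students — holds.
Chem and Networks share students — holds.
Robotics is a prerequisite for Networks this term — violated.
Prof. Kai teaches both Networks and Physics — holds.
Robotics and Databases share students — holds.
Prof. Ana teaches both Networks and Algebra — holds.
Algebra is a prerequisite for Chem this term — holds.
The Physics session must be before the Networks session — holds.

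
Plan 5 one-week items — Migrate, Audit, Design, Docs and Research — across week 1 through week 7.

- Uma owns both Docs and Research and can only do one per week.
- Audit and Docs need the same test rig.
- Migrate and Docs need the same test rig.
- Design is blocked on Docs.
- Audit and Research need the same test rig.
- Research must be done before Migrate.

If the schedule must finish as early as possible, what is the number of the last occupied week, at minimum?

3

The precedence chain requires at least 2 distinct weeks.
Could 2 weeks be enough, i.e. nothing placed later than week 2? No: Migrate must come after Research (at week 1 or later) → {week 2}; Research must come before Migrate (at week 2 or earlier) → {week 1}; Design must come after Docs (at week 1 or later) → {week 2}; Docs must come before Design (at week 2 or earlier) → {week 1}; Research can't share with Docs (week 1) → nothing is left.
So 2 weeks is not enough.
3 works (last occupied week: week 3): for example Migrate in week 3, Docs in week 1, Design in week 2, Audit in week 3, Research in week 2.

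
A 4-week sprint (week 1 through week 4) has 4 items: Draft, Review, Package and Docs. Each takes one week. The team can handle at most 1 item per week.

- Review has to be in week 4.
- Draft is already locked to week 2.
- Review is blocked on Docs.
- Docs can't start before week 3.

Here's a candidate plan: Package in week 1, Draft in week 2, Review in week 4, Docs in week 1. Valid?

Invalid. Docs can't start before week 3.

Draft is already locked to week 2 — holds.
The team can handle at most 1 item per week — violated.
Docs can't start before week 3 — violated.
Review has to be in week 4 — holds.
Review is blocked on Docs — holds.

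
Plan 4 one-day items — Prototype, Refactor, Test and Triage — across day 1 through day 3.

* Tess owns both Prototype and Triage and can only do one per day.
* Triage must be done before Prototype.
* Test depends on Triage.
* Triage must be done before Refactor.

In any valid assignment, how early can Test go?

Precedence pushes Test to at least day 2.
Test at day 2 is achievable: Refactor in day 2, Prototype in day 2, Triage in day 1, Test in day 2.

day 2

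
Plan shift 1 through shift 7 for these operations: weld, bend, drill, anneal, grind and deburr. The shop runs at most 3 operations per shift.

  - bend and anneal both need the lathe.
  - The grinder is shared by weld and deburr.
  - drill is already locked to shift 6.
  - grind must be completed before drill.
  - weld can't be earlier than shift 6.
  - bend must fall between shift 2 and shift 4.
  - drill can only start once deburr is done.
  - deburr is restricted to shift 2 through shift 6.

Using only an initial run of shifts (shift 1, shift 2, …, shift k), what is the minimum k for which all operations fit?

6

The precedence chain requires at least 2 distinct shifts.
With at most 3 per shift and 6 operations, at least 2 shifts are needed.
weld can't be placed before shift 6, so the schedule must run through at least shift 6.
6 works (last occupied shift: shift 6): for example anneal -> shift 1, weld -> shift 6, deburr -> shift 2, grind -> shift 1, drill -> shift 6, bend -> shift 2.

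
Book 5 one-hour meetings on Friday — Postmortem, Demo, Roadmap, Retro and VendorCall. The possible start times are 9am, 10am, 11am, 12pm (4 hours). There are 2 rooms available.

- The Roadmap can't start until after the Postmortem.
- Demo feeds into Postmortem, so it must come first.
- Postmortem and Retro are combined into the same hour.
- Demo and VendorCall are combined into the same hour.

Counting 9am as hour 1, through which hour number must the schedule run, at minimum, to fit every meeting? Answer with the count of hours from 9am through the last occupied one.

The precedence chain requires at least 3 distinct hours.
With at most 2 per hour and 5 meetings, at least 3 hours are needed.
3 works (last occupied hour: 11am): for example Postmortem=10am; Roadmap=11am; Retro=10am; Demo=9am; VendorCall=9am.

3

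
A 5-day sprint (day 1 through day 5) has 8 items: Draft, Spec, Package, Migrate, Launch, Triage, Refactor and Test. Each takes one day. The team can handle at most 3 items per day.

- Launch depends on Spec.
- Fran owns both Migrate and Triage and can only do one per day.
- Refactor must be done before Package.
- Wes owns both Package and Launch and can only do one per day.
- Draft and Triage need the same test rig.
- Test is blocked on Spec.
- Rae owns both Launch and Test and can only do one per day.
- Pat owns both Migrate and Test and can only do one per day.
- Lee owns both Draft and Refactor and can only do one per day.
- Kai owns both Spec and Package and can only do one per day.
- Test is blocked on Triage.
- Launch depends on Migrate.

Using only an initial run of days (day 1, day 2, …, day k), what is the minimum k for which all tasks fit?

The precedence chain requires at least 2 distinct days.
With at most 3 per day and 8 tasks, at least 3 days are needed.
3 works (last occupied day: day 3): for example Migrate -> day 1, Draft -> day 3, Spec -> day 1, Test -> day 3, Triage -> day 2, Refactor -> day 1, Launch -> day 2, Package -> day 3.

3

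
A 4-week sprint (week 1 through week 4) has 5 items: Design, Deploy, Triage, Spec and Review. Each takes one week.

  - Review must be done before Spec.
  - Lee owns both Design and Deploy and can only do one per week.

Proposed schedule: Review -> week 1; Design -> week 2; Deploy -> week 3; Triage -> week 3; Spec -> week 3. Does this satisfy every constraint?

Lee owns both Design and Deploy and can only do one per week — holds.
Review must be done before Spec — holds.

Yes, all constraints hold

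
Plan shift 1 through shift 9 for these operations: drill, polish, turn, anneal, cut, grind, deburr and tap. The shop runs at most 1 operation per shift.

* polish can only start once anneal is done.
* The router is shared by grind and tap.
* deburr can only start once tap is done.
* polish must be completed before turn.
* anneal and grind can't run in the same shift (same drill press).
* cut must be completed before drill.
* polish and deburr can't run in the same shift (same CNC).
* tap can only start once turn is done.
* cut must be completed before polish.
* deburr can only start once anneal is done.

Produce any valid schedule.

deburr in shift 6; tap in shift 5; drill in shift 7; anneal in shift 1; polish in shift 3; turn in shift 4; grind in shift 8; cut in shift 2

Checking: polish(shift 3) before turn(shift 4); cut(shift 2) before polish(shift 3); anneal(shift 1) before polish(shift 3); turn(shift 4) before tap(shift 5); cut(shift 2) before drill(shift 7); anneal(shift 1) before deburr(shift 6); tap(shift 5) before deburr(shift 6); anneal(shift 1) != grind(shift 8); grind(shift 8) != tap(shift 5); polish(shift 3) != deburr(shift 6); max 1 per shift (cap 1).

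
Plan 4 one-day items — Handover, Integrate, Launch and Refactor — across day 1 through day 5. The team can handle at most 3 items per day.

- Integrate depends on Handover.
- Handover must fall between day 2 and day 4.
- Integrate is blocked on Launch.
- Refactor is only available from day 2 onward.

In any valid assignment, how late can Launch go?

day 4

Downstream work caps Launch at day 4.
Launch at day 4 is achievable: Refactor in day 2, Handover in day 2, Integrate in day 5, Launch in day 4.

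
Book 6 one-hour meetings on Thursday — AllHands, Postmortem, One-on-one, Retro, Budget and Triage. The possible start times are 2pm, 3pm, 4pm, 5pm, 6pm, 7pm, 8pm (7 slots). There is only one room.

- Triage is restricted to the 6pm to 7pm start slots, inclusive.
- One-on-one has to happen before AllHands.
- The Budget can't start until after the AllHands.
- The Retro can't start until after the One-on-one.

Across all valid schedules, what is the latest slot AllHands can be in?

7pm

Precedence pushes AllHands to at least 3pm; downstream work caps AllHands at 7pm.
AllHands at 7pm is achievable: Budget in 8pm; AllHands in 7pm; Postmortem in 4pm; Triage in 6pm; One-on-one in 2pm; Retro in 3pm.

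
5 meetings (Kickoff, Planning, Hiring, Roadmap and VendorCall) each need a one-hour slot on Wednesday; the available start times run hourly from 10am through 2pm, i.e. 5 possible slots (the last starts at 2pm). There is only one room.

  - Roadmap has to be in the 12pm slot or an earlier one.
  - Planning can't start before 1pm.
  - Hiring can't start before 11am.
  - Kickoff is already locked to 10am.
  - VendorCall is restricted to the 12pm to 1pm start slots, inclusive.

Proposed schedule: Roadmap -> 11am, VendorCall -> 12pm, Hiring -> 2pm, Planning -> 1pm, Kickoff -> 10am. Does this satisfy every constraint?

Yes

Roadmap has to be in the 12pm slot or an earlier one — holds.
Hiring can't start before 11am — holds.
Planning can't start before 1pm — holds.
There is only one room — holds.
Kickoff is already locked to 10am — holds.
VendorCall is restricted to the 12pm to 1pm start slots, inclusive — holds.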